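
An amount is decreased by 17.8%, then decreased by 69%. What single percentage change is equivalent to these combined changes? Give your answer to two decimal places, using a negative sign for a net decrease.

-74.52%

A 17.8% decrease multiplies by 0.822.
Then a 69% decrease: 0.822 × 0.31 = 0.25482.
Overall factor 0.25482, i.e. -74.52%.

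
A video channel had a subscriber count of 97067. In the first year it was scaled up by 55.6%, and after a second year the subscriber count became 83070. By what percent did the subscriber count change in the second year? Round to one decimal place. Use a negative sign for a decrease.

-45.0%

After the first year: 97067 × 1.556 = 151036.252.
Second-year multiplier: 83070 ÷ 151036.252 ≈ 0.55.
That is a change of -45.0%.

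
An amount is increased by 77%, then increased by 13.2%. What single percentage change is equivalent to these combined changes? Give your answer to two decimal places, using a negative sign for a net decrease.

100.36%

A 77% increase multiplies by 1.77.
Then a 13.2% increase: 1.77 × 1.132 = 2.00364.
Overall factor 2.00364, i.e. 100.36%.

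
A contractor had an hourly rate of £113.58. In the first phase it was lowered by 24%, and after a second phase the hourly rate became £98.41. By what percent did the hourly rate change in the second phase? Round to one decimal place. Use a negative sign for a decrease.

After the first phase: £113.58 × 0.76 = £86.3208.
Second-phase multiplier: £98.41 ÷ £86.3208 ≈ 1.14005.
That is a change of 14.0%.

14.0%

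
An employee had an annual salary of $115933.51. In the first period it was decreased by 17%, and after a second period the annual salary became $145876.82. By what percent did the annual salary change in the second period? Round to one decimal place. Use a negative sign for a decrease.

51.6%

After the first period: $115933.51 × 0.83 = $96224.8133.
Second-period multiplier: $145876.82 ÷ $96224.8133 ≈ 1.516.
That is a change of 51.6%.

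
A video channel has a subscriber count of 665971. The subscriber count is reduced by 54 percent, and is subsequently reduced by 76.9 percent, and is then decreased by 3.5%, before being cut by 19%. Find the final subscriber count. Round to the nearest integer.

55314

54% decrease: 665971 × 0.46 = 306346.66.
After the 76.9% decrease: 306346.66 × 0.231 = 70766.07846.
3.5% decrease: 70766.07846 × 0.965 = 68289.2657139.
After the 19% decrease: 68289.2657139 × 0.81 = 55314.305228259 ≈ 55314.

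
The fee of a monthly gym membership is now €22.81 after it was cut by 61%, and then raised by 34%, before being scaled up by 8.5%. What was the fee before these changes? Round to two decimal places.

The overall multiplier applied was 0.39 × 1.34 × 1.085 = 0.567021.
So the original fee was €22.81 ÷ 0.567021 ≈ €40.23.

€40.23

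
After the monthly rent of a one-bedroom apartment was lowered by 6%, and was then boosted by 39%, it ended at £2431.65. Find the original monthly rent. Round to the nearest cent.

£1861.05

The overall multiplier applied was 0.94 × 1.39 = 1.3066.
So the original monthly rent was £2431.65 ÷ 1.3066 ≈ £1861.05.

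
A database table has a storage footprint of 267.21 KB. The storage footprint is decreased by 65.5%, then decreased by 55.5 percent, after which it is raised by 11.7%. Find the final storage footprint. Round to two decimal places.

After the 65.5% decrease: 267.21 × 0.345 = 92.18745.
55.5% decrease: 92.18745 × 0.445 = 41.02341525.
11.7% increase: 41.02341525 × 1.117 = 45.82315483425 ≈ 45.82.

45.82 KB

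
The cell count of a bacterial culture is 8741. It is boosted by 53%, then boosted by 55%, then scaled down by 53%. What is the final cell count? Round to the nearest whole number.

9743

Each change multiplies by a factor: 1.53 × 1.55 × 0.47 = 1.114605.
8741 × 1.114605 = 9742.762305 ≈ 9743.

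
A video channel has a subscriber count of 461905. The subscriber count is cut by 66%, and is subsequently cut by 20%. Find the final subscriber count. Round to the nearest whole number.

Each change multiplies by a factor: 0.34 × 0.8 = 0.272.
461905 × 0.272 = 125638.16 ≈ 125638.

125638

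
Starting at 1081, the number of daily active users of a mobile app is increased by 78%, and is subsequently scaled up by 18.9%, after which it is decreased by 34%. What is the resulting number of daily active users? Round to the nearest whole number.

1510

Each change multiplies by a factor: 1.78 × 1.189 × 0.66 = 1.3968372.
1081 × 1.3968372 = 1509.9810132 ≈ 1510.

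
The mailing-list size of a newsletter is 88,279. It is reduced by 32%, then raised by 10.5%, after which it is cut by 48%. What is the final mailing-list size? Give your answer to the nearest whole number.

34,493

After the 32% decrease: 88,279 × 0.68 = 60029.72.
Apply the 10.5% increase: 60029.72 × 1.105 = 66332.8406.
Apply the 48% decrease: 66332.8406 × 0.52 = 34493.077112 ≈ 34,493.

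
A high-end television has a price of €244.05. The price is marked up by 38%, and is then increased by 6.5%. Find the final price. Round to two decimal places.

€358.68

Each change multiplies by a factor: 1.38 × 1.065 = 1.4697.
€244.05 × 1.4697 = €358.680285 ≈ €358.68.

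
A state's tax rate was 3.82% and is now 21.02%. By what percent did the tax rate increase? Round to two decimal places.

The change is 21.02 − 3.82 = 17.20 percentage points.
Relative to the original 3.82%, that is 17.20 ÷ 3.82 ≈ 450.26%.
So the tax rate rose by 450.26%.

450.26%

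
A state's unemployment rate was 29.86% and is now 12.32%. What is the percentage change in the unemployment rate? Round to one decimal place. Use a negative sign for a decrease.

The change is 12.32 − 29.86 = -17.54 percentage points.
Relative to the original 29.86%, that is -17.54 ÷ 29.86 ≈ -58.7%.

-58.7%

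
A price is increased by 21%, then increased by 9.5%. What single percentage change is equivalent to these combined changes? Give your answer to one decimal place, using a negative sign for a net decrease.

The combined multiplier is 1.21 × 1.095 = 1.32495.
That corresponds to an increase of 32.5%.

32.5%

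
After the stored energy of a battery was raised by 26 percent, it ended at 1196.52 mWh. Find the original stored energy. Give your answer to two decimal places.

The overall multiplier applied was 1.26.
So the original stored energy was 1196.52 ÷ 1.26 ≈ 949.62 mWh.

949.62 mWh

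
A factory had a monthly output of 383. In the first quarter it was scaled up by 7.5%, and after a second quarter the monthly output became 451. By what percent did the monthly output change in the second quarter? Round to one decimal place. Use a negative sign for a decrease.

After the first quarter: 383 × 1.075 = 411.725.
Second-quarter multiplier: 451 ÷ 411.725 ≈ 1.09539.
That is a change of 9.5%.

9.5%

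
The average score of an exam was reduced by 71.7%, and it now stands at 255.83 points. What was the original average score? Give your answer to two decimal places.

903.99 points

The overall multiplier applied was 0.283.
So the original average score was 255.83 ÷ 0.283 ≈ 903.99 points.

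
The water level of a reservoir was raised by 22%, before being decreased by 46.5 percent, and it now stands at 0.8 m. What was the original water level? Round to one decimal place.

1.2 m

The overall multiplier applied was 1.22 × 0.535 = 0.6527.
So the original water level was 0.8 ÷ 0.6527 ≈ 1.2 m.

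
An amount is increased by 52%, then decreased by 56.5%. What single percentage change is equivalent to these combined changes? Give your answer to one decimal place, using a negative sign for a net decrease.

-33.9%

The combined multiplier is 1.52 × 0.435 = 0.6612.
That corresponds to a decrease of 33.9%.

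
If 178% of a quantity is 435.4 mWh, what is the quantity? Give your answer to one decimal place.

244.6 mWh

435.4 mWh ÷ 1.78 ≈ 244.6 mWh.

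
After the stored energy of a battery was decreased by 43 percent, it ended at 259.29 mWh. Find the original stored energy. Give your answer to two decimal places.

The overall multiplier applied was 0.57.
So the original stored energy was 259.29 ÷ 0.57 ≈ 454.89 mWh.

454.89 mWh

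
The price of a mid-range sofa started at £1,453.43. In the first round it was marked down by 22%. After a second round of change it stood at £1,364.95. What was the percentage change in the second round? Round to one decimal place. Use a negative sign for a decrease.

20.4%

After the first round: £1,453.43 × 0.78 = £1133.6754.
Second-round multiplier: £1,364.95 ÷ £1133.6754 ≈ 1.204.
That is a change of 20.4%.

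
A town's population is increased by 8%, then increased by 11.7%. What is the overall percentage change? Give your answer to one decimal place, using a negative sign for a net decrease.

20.6%

An 8% increase multiplies by 1.08.
Then an 11.7% increase: 1.08 × 1.117 = 1.20636.
Overall factor 1.20636, i.e. 20.6%.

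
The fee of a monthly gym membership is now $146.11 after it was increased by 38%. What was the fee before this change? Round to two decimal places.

$105.88

The overall multiplier applied was 1.38.
So the original fee was $146.11 ÷ 1.38 ≈ $105.88.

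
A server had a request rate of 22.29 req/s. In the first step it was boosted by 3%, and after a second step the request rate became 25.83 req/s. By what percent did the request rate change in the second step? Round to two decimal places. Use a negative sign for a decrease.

After the first step: 22.29 × 1.03 = 22.9587.
Second-step multiplier: 25.83 ÷ 22.9587 ≈ 1.125064.
That is a change of 12.51%.

12.51%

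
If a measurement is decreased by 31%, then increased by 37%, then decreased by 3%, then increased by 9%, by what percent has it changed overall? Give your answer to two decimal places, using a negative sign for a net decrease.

-0.05%

A 31% decrease multiplies by 0.69.
Then a 37% increase: 0.69 × 1.37 = 0.9453.
Then a 3% decrease: 0.9453 × 0.97 = 0.916941.
Then a 9% increase: 0.916941 × 1.09 = 0.99946569.
Overall factor 0.99946569, i.e. -0.05%.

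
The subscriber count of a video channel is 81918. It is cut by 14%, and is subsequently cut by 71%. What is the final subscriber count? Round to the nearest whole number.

Each change multiplies by a factor: 0.86 × 0.29 = 0.2494.
81918 × 0.2494 = 20430.3492 ≈ 20430.

20430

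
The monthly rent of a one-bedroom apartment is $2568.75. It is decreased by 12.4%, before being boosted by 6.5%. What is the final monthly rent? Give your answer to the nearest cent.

$2396.49

Apply the 12.4% decrease: $2568.75 × 0.876 = $2250.225.
After the 6.5% increase: $2250.225 × 1.065 = $2396.489625 ≈ $2396.49.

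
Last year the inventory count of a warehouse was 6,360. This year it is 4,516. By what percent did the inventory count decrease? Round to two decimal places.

28.99%

Change: 4,516 − 6,360 = -1,844.
Relative to the original: -1,844 ÷ 6,360 ≈ -28.99%.
So the inventory count decreased by 28.99%.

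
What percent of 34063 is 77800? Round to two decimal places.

228.40%

77800 ÷ 34063 ≈ 228.40%.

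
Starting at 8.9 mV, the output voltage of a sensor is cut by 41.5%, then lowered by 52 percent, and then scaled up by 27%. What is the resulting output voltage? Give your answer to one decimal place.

Each change multiplies by a factor: 0.585 × 0.48 × 1.27 = 0.356616.
8.9 × 0.356616 = 3.1738824 ≈ 3.2.

3.2 mV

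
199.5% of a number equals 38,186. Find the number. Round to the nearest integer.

19,141

38,186 ÷ 1.995 ≈ 19,141.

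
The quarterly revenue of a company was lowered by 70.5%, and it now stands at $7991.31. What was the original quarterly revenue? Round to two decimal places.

The overall multiplier applied was 0.295.
So the original quarterly revenue was $7991.31 ÷ 0.295 ≈ $27089.19.

$27089.19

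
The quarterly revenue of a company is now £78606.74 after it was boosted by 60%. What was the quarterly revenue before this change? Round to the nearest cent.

£49129.21

The overall multiplier applied was 1.6.
So the original quarterly revenue was £78606.74 ÷ 1.6 ≈ £49129.21.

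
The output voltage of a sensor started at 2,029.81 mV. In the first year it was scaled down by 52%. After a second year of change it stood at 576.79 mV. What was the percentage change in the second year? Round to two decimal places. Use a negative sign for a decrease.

After the first year: 2,029.81 × 0.48 = 974.3088.
Second-year multiplier: 576.79 ÷ 974.3088 ≈ 0.591999.
That is a change of -40.80%.

-40.80%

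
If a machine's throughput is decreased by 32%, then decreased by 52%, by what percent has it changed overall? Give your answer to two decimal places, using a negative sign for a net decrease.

-67.36%

A 32% decrease multiplies by 0.68.
Then a 52% decrease: 0.68 × 0.48 = 0.3264.
Overall factor 0.3264, i.e. -67.36%.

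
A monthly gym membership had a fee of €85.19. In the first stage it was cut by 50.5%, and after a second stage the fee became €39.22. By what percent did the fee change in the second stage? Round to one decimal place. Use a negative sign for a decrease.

-7.0%

After the first stage: €85.19 × 0.495 = €42.16905.
Second-stage multiplier: €39.22 ÷ €42.16905 ≈ 0.93007.
That is a change of -7.0%.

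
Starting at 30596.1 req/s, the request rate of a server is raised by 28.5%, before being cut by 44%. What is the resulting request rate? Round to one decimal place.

22017.0 req/s

Each change multiplies by a factor: 1.285 × 0.56 = 0.7196.
30596.1 × 0.7196 = 22016.95356 ≈ 22017.0.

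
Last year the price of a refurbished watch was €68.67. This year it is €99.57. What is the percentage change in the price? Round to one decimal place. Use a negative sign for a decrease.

45.0%

Change: €99.57 − €68.67 = €30.90.
Relative to the original: €30.90 ÷ €68.67 ≈ 45.0%.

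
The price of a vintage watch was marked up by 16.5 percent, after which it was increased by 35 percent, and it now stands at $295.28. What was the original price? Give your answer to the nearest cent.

The overall multiplier applied was 1.165 × 1.35 = 1.57275.
So the original price was $295.28 ÷ 1.57275 ≈ $187.75.

$187.75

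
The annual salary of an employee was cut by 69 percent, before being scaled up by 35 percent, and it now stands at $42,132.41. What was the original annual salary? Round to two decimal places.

The overall multiplier applied was 0.31 × 1.35 = 0.4185.
So the original annual salary was $42,132.41 ÷ 0.4185 ≈ $100,674.81.

$100,674.81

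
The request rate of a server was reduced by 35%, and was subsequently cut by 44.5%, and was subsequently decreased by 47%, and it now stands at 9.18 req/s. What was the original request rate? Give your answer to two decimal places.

48.01 req/s

The overall multiplier applied was 0.65 × 0.555 × 0.53 = 0.1911975.
So the original request rate was 9.18 ÷ 0.1911975 ≈ 48.01 req/s.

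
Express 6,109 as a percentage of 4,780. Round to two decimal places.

6,109 ÷ 4,780 ≈ 127.80%.

127.80%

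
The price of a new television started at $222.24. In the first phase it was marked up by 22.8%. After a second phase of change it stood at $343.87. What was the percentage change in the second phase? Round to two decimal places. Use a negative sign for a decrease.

26.00%

After the first phase: $222.24 × 1.228 = $272.91072.
Second-phase multiplier: $343.87 ÷ $272.91072 ≈ 1.260009.
That is a change of 26.00%.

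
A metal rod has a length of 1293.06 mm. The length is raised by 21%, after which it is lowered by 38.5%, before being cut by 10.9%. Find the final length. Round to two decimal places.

857.35 mm

Each change multiplies by a factor: 1.21 × 0.615 × 0.891 = 0.66303765.
1293.06 × 0.66303765 = 857.347463709 ≈ 857.35.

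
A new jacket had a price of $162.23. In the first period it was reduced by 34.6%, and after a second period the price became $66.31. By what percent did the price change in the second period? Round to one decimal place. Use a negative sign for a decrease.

After the first period: $162.23 × 0.654 = $106.09842.
Second-period multiplier: $66.31 ÷ $106.09842 ≈ 0.62499.
That is a change of -37.5%.

-37.5%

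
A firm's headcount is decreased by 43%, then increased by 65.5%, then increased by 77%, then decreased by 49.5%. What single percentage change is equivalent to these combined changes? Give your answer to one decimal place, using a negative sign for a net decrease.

-15.7%

A 43% decrease multiplies by 0.57.
Then a 65.5% increase: 0.57 × 1.655 = 0.94335.
Then a 77% increase: 0.94335 × 1.77 = 1.6697295.
Then a 49.5% decrease: 1.6697295 × 0.505 = 0.8432133975.
Overall factor 0.8432133975, i.e. -15.7%.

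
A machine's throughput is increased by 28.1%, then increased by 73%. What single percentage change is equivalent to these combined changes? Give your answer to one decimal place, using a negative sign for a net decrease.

121.6%

The combined multiplier is 1.281 × 1.73 = 2.21613.
That corresponds to an increase of 121.6%.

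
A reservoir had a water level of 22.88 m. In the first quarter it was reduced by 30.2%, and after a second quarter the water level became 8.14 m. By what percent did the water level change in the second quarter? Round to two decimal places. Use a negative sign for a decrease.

After the first quarter: 22.88 × 0.698 = 15.97024.
Second-quarter multiplier: 8.14 ÷ 15.97024 ≈ 0.509698.
That is a change of -49.03%.

-49.03%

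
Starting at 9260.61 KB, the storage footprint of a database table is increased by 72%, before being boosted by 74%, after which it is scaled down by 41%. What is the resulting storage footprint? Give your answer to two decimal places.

Each change multiplies by a factor: 1.72 × 1.74 × 0.59 = 1.765752.
9260.61 × 1.765752 = 16351.94062872 ≈ 16351.94.

16351.94 KB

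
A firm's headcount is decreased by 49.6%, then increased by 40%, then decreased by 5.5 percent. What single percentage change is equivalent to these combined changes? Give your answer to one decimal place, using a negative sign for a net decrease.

-33.3%

A 49.6% decrease multiplies by 0.504.
Then a 40% increase: 0.504 × 1.4 = 0.7056.
Then a 5.5% decrease: 0.7056 × 0.945 = 0.666792.
Overall factor 0.666792, i.e. -33.3%.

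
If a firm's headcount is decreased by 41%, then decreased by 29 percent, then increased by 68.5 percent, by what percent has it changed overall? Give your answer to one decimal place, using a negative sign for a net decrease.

-29.4%

A 41% decrease multiplies by 0.59.
Then a 29% decrease: 0.59 × 0.71 = 0.4189.
Then a 68.5% increase: 0.4189 × 1.685 = 0.7058465.
Overall factor 0.7058465, i.e. -29.4%.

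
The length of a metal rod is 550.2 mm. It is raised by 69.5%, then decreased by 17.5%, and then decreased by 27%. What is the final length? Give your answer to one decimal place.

Each change multiplies by a factor: 1.695 × 0.825 × 0.73 = 1.02081375.
550.2 × 1.02081375 = 561.65172525 ≈ 561.7.

561.7 mm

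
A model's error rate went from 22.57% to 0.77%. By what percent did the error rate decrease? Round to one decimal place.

The change is 0.77 − 22.57 = -21.80 percentage points.
Relative to the original 22.57%, that is -21.80 ÷ 22.57 ≈ -96.6%.
So the error rate fell by 96.6%.

96.6%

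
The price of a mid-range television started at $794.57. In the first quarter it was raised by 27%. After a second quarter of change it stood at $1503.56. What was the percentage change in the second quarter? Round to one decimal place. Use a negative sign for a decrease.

49.0%

After the first quarter: $794.57 × 1.27 = $1009.1039.
Second-quarter multiplier: $1503.56 ÷ $1009.1039 ≈ 1.49.
That is a change of 49.0%.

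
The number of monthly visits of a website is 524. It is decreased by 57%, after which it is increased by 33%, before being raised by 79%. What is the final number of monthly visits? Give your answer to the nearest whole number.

Apply the 57% decrease: 524 × 0.43 = 225.32.
Apply the 33% increase: 225.32 × 1.33 = 299.6756.
Apply the 79% increase: 299.6756 × 1.79 = 536.419324 ≈ 536.

536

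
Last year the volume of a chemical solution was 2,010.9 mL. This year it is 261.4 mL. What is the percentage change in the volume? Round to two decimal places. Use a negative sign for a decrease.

-87.00%

Change: 261.4 − 2,010.9 = -1,749.5.
Relative to the original: -1,749.5 ÷ 2,010.9 ≈ -87.00%.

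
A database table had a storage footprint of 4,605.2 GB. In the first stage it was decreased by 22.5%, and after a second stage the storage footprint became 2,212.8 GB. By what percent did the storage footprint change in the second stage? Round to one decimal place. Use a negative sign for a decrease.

-38.0%

After the first stage: 4,605.2 × 0.775 = 3569.03.
Second-stage multiplier: 2,212.8 ÷ 3569.03 ≈ 0.62.
That is a change of -38.0%.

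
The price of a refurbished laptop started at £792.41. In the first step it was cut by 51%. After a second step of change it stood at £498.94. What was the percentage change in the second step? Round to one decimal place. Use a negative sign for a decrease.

After the first step: £792.41 × 0.49 = £388.2809.
Second-step multiplier: £498.94 ÷ £388.2809 ≈ 1.285.
That is a change of 28.5%.

28.5%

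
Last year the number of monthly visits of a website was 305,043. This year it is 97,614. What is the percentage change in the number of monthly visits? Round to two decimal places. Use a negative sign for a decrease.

Change: 97,614 − 305,043 = -207,429.
Relative to the original: -207,429 ÷ 305,043 ≈ -68.00%.

-68.00%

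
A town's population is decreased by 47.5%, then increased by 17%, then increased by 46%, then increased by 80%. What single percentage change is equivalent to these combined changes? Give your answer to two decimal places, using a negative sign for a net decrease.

A 47.5% decrease multiplies by 0.525.
Then a 17% increase: 0.525 × 1.17 = 0.61425.
Then a 46% increase: 0.61425 × 1.46 = 0.896805.
Then an 80% increase: 0.896805 × 1.8 = 1.614249.
Overall factor 1.614249, i.e. 61.42%.

61.42%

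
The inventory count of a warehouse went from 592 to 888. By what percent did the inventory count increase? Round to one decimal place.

50.0%

Change: 888 − 592 = 296.
Relative to the original: 296 ÷ 592 = 50.0%.
So the inventory count increased by 50.0%.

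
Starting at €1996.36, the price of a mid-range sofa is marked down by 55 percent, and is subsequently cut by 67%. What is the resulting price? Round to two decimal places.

Each change multiplies by a factor: 0.45 × 0.33 = 0.1485.
€1996.36 × 0.1485 = €296.45946 ≈ €296.46.

€296.46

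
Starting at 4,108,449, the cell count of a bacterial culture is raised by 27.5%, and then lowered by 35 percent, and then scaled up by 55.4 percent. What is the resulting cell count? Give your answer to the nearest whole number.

Apply the 27.5% increase: 4,108,449 × 1.275 = 5238272.475.
After the 35% decrease: 5238272.475 × 0.65 = 3404877.10875.
55.4% increase: 3404877.10875 × 1.554 = 5291179.0269975 ≈ 5,291,179.

5,291,179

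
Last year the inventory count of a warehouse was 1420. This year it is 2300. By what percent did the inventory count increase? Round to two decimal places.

61.97%

Change: 2300 − 1420 = 880.
Relative to the original: 880 ÷ 1420 ≈ 61.97%.
So the inventory count increased by 61.97%.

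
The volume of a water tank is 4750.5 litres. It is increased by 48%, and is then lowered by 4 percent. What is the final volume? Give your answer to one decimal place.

48% increase: 4750.5 × 1.48 = 7030.74.
After the 4% decrease: 7030.74 × 0.96 = 6749.5104 ≈ 6749.5.

6749.5 litres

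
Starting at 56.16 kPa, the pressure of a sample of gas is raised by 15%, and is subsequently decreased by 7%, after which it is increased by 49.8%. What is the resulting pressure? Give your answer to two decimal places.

89.97 kPa

Apply the 15% increase: 56.16 × 1.15 = 64.584.
7% decrease: 64.584 × 0.93 = 60.06312.
After the 49.8% increase: 60.06312 × 1.498 = 89.97455376 ≈ 89.97.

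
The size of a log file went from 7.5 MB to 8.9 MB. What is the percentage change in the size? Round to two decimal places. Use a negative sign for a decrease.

18.67%

Change: 8.9 − 7.5 = 1.4.
Relative to the original: 1.4 ÷ 7.5 ≈ 18.67%.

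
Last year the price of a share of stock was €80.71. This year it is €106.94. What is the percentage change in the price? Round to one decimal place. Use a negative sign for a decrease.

32.5%

Change: €106.94 − €80.71 = €26.23.
Relative to the original: €26.23 ÷ €80.71 ≈ 32.5%.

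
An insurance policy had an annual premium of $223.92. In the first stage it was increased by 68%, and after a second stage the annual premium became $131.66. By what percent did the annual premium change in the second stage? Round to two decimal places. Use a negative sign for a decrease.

After the first stage: $223.92 × 1.68 = $376.1856.
Second-stage multiplier: $131.66 ÷ $376.1856 ≈ 0.349987.
That is a change of -65.00%.

-65.00%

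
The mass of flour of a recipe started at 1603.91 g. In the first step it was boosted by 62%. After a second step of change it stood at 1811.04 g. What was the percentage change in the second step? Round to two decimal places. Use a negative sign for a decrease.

After the first step: 1603.91 × 1.62 = 2598.3342.
Second-step multiplier: 1811.04 ÷ 2598.3342 ≈ 0.697.
That is a change of -30.30%.

-30.30%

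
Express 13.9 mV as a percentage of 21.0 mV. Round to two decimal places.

66.19%

13.9 mV ÷ 21.0 mV ≈ 66.19%.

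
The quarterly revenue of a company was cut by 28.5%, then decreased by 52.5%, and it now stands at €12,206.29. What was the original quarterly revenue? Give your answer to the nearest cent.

€35,940.49

The overall multiplier applied was 0.715 × 0.475 = 0.339625.
So the original quarterly revenue was €12,206.29 ÷ 0.339625 ≈ €35,940.49.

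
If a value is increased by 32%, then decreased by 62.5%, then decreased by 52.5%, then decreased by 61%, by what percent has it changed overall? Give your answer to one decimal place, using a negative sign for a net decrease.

A 32% increase multiplies by 1.32.
Then a 62.5% decrease: 1.32 × 0.375 = 0.495.
Then a 52.5% decrease: 0.495 × 0.475 = 0.235125.
Then a 61% decrease: 0.235125 × 0.39 = 0.09169875.
Overall factor 0.09169875, i.e. -90.8%.

-90.8%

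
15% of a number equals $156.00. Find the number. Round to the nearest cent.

$156.00 ÷ 0.15 = $1040.00.

$1040.00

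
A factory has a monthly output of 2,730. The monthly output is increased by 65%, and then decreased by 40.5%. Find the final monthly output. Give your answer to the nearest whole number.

Each change multiplies by a factor: 1.65 × 0.595 = 0.98175.
2,730 × 0.98175 = 2680.1775 ≈ 2,680.

2,680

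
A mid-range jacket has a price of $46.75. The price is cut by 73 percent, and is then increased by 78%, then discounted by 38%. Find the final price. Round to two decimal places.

Each change multiplies by a factor: 0.27 × 1.78 × 0.62 = 0.297972.
$46.75 × 0.297972 = $13.930191 ≈ $13.93.

$13.93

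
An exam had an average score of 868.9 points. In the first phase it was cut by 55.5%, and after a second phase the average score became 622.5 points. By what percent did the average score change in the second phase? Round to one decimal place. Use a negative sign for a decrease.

61.0%

After the first phase: 868.9 × 0.445 = 386.6605.
Second-phase multiplier: 622.5 ÷ 386.6605 ≈ 1.60994.
That is a change of 61.0%.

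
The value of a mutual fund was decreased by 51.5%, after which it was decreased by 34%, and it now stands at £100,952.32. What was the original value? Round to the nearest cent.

The overall multiplier applied was 0.485 × 0.66 = 0.3201.
So the original value was £100,952.32 ÷ 0.3201 ≈ £315,377.44.

£315,377.44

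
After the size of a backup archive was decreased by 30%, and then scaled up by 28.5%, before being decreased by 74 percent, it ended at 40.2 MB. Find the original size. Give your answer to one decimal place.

Undoing the 74% decrease: 40.2 ÷ 0.26 ≈ 154.615385.
Undoing the 28.5% increase: 154.615385 ÷ 1.285 ≈ 120.323257.
Undoing the 30% decrease: 120.323257 ÷ 0.7 ≈ 171.9 MB.

171.9 MB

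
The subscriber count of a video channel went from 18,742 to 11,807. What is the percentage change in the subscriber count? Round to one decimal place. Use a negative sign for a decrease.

-37.0%

Change: 11,807 − 18,742 = -6,935.
Relative to the original: -6,935 ÷ 18,742 ≈ -37.0%.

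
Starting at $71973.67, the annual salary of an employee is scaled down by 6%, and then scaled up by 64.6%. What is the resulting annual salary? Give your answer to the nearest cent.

After the 6% decrease: $71973.67 × 0.94 = $67655.2498.
64.6% increase: $67655.2498 × 1.646 = $111360.5411708 ≈ $111360.54.

$111360.54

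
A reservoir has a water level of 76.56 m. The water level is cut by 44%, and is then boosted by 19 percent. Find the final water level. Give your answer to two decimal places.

Each change multiplies by a factor: 0.56 × 1.19 = 0.6664.
76.56 × 0.6664 = 51.019584 ≈ 51.02.

51.02 m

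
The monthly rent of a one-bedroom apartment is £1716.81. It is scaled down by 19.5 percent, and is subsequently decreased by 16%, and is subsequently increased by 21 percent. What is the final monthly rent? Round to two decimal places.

£1404.70

Each change multiplies by a factor: 0.805 × 0.84 × 1.21 = 0.818202.
£1716.81 × 0.818202 = £1404.69737562 ≈ £1404.70.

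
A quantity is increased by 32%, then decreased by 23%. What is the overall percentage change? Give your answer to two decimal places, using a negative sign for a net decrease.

1.64%

A 32% increase multiplies by 1.32.
Then a 23% decrease: 1.32 × 0.77 = 1.0164.
Overall factor 1.0164, i.e. 1.64%.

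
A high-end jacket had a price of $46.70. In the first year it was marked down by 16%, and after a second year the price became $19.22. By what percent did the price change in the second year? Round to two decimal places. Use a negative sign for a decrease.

-51.00%

After the first year: $46.70 × 0.84 = $39.228.
Second-year multiplier: $19.22 ÷ $39.228 ≈ 0.489956.
That is a change of -51.00%.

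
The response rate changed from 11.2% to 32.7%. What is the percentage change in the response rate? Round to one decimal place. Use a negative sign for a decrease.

The change is 32.7 − 11.2 = 21.5 percentage points.
Relative to the original 11.2%, that is 21.5 ÷ 11.2 ≈ 192.0%.

192.0%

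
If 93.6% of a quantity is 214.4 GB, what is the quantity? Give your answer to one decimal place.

214.4 GB ÷ 0.936 ≈ 229.1 GB.

229.1 GB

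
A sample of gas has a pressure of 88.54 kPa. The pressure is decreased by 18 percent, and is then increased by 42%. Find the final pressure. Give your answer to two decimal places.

103.10 kPa

Apply the 18% decrease: 88.54 × 0.82 = 72.6028.
42% increase: 72.6028 × 1.42 = 103.095976 ≈ 103.10.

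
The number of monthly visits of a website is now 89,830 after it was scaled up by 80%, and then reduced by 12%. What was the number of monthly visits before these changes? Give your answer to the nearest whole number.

Undoing the 12% decrease: 89,830 ÷ 0.88 ≈ 102079.545455.
Undoing the 80% increase: 102079.545455 ÷ 1.8 ≈ 56,711.

56,711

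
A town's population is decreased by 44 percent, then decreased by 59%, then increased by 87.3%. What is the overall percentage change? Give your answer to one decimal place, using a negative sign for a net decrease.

A 44% decrease multiplies by 0.56.
Then a 59% decrease: 0.56 × 0.41 = 0.2296.
Then an 87.3% increase: 0.2296 × 1.873 = 0.4300408.
Overall factor 0.4300408, i.e. -57.0%.

-57.0%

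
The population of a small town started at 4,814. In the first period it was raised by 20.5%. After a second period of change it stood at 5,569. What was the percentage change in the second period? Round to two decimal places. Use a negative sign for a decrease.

After the first period: 4,814 × 1.205 = 5800.87.
Second-period multiplier: 5,569 ÷ 5800.87 ≈ 0.960028.
That is a change of -4.00%.

-4.00%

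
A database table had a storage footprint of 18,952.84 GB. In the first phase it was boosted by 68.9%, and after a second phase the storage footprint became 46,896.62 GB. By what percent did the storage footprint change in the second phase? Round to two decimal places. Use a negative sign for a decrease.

After the first phase: 18,952.84 × 1.689 = 32011.34676.
Second-phase multiplier: 46,896.62 ÷ 32011.34676 ≈ 1.465.
That is a change of 46.50%.

46.50%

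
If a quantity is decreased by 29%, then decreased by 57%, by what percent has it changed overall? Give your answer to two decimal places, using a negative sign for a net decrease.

-69.47%

A 29% decrease multiplies by 0.71.
Then a 57% decrease: 0.71 × 0.43 = 0.3053.
Overall factor 0.3053, i.e. -69.47%.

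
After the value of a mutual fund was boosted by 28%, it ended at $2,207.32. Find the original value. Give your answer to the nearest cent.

$1,724.47

The overall multiplier applied was 1.28.
So the original value was $2,207.32 ÷ 1.28 ≈ $1,724.47.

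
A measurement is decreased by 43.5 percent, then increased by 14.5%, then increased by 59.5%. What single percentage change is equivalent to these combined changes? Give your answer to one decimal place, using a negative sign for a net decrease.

3.2%

The combined multiplier is 0.565 × 1.145 × 1.595 = 1.031845375.
That corresponds to an increase of 3.2%.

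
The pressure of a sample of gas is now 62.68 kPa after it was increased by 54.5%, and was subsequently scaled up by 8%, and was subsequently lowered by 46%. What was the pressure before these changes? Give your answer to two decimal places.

69.56 kPa

Undoing the 46% decrease: 62.68 ÷ 0.54 ≈ 116.074074.
Undoing the 8% increase: 116.074074 ÷ 1.08 ≈ 107.475994.
Undoing the 54.5% increase: 107.475994 ÷ 1.545 ≈ 69.56 kPa.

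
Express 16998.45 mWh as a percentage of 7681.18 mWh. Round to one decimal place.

221.3%

16998.45 mWh ÷ 7681.18 mWh ≈ 221.3%.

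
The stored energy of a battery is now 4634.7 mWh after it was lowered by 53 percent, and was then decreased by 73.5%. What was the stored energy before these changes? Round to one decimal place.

37211.6 mWh

Undoing the 73.5% decrease: 4634.7 ÷ 0.265 ≈ 17489.433962.
Undoing the 53% decrease: 17489.433962 ÷ 0.47 ≈ 37211.6 mWh.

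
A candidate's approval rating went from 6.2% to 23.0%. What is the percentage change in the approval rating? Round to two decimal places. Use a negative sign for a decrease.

The change is 23.0 − 6.2 = 16.8 percentage points.
Relative to the original 6.2%, that is 16.8 ÷ 6.2 ≈ 270.97%.

270.97%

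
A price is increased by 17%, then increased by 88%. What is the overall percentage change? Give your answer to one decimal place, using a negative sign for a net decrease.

A 17% increase multiplies by 1.17.
Then an 88% increase: 1.17 × 1.88 = 2.1996.
Overall factor 2.1996, i.e. 120.0%.

120.0%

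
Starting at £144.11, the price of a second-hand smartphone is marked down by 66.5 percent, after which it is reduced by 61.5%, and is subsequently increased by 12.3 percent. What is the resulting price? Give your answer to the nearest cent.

£20.87

Apply the 66.5% decrease: £144.11 × 0.335 = £48.27685.
Apply the 61.5% decrease: £48.27685 × 0.385 = £18.58658725.
Apply the 12.3% increase: £18.58658725 × 1.123 = £20.87273748175 ≈ £20.87.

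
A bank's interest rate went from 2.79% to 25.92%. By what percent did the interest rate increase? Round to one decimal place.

The change is 25.92 − 2.79 = 23.13 percentage points.
Relative to the original 2.79%, that is 23.13 ÷ 2.79 ≈ 829.0%.
So the interest rate rose by 829.0%.

829.0%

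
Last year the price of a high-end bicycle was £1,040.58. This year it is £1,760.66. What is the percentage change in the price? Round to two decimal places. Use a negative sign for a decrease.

Change: £1,760.66 − £1,040.58 = £720.08.
Relative to the original: £720.08 ÷ £1,040.58 ≈ 69.20%.

69.20%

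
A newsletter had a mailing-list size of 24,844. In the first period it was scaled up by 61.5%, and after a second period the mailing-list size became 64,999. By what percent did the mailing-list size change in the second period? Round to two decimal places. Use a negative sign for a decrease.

After the first period: 24,844 × 1.615 = 40123.06.
Second-period multiplier: 64,999 ÷ 40123.06 ≈ 1.619991.
That is a change of 62.00%.

62.00%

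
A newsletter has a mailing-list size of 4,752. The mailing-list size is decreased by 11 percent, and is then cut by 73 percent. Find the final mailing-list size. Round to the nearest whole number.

Each change multiplies by a factor: 0.89 × 0.27 = 0.2403.
4,752 × 0.2403 = 1141.9056 ≈ 1,142.

1,142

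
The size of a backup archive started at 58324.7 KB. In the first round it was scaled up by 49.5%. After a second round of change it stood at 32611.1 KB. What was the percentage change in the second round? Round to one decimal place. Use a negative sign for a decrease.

-62.6%

After the first round: 58324.7 × 1.495 = 87195.4265.
Second-round multiplier: 32611.1 ÷ 87195.4265 ≈ 0.374.
That is a change of -62.6%.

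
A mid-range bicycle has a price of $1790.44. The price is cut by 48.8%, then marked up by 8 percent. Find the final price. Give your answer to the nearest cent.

$990.04

After the 48.8% decrease: $1790.44 × 0.512 = $916.70528.
Apply the 8% increase: $916.70528 × 1.08 = $990.0417024 ≈ $990.04.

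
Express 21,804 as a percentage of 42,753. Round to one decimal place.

21,804 ÷ 42,753 ≈ 51.0%.

51.0%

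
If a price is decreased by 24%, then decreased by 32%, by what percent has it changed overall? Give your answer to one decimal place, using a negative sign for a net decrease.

-48.3%

A 24% decrease multiplies by 0.76.
Then a 32% decrease: 0.76 × 0.68 = 0.5168.
Overall factor 0.5168, i.e. -48.3%.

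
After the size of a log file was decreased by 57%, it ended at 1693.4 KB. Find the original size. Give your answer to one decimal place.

3938.1 KB

The overall multiplier applied was 0.43.
So the original size was 1693.4 ÷ 0.43 ≈ 3938.1 KB.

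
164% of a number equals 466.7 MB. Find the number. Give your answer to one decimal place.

466.7 MB ÷ 1.64 ≈ 284.6 MB.

284.6 MB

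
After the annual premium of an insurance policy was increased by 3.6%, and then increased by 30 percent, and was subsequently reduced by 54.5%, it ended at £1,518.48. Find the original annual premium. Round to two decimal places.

The overall multiplier applied was 1.036 × 1.3 × 0.455 = 0.612794.
So the original annual premium was £1,518.48 ÷ 0.612794 ≈ £2,477.96.

£2,477.96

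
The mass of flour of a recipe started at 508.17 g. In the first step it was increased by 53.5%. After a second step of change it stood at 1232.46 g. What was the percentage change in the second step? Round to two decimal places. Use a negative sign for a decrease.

After the first step: 508.17 × 1.535 = 780.04095.
Second-step multiplier: 1232.46 ÷ 780.04095 ≈ 1.579994.
That is a change of 58.00%.

58.00%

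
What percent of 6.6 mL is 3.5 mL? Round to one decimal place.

3.5 mL ÷ 6.6 mL ≈ 53.0%.

53.0%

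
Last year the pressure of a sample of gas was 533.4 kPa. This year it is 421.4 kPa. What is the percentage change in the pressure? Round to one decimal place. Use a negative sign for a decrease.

Change: 421.4 − 533.4 = -112.0.
Relative to the original: -112.0 ÷ 533.4 ≈ -21.0%.

-21.0%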